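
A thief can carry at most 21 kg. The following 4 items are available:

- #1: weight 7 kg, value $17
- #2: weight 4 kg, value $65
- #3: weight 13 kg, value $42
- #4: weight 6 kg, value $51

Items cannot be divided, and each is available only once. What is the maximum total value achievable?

Check high-value combinations within 21 kg:
- #1+#2+#4: weight 7+4+6=17, value 17+65+51=133
- #2+#4: weight 4+6=10, value 65+51=116
- #2+#3: weight 4+13=17, value 65+42=107
Best: $133.

$133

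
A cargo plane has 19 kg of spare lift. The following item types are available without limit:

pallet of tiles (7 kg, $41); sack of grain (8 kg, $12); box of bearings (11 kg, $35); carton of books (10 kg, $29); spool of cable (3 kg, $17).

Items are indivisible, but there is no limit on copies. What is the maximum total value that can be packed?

Best value-per-unit is pallet of tiles at 41/7; filling with it alone gives 2×41 = 82.
Optimal mix: 1×pallet of tiles + 4×spool of cable → weight 19, value 109.

$109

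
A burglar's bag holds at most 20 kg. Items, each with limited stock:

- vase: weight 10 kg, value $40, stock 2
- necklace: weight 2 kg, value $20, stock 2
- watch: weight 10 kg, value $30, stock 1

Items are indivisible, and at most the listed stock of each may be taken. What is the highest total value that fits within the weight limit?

$80

Top feasible selections:
- 1×vase + 2×necklace: weight 14, value 80
- 2×vase: weight 20, value 80
Best: $80.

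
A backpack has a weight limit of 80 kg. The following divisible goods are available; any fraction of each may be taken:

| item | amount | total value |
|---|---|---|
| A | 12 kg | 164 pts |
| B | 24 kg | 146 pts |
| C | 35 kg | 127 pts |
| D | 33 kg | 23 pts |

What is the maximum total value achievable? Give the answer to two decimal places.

443.27

Take in order of value per unit:
- A (164/12 per unit): all 12 → value 164, running total 164.00
- B (146/24 per unit): all 24 → value 146, running total 310.00
- C (127/35 per unit): all 35 → value 127, running total 437.00
- D (23/33 per unit): 9 of 33 → value 9×23/33 = 6.2727, running total 443.27
Total 443.27.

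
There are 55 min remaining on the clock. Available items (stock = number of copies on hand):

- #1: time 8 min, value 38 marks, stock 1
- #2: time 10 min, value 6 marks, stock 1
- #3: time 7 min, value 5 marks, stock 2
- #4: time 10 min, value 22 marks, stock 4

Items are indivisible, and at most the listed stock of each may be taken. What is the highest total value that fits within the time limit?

Best selections within time 55 and stock limits:
- 1×#1 + 1×#3 + 4×#4: time 55, value 131
- 1×#1 + 4×#4: time 48, value 126
- 1×#1 + 1×#2 + 1×#3 + 3×#4: time 55, value 115
Best: 131 marks.

131 marks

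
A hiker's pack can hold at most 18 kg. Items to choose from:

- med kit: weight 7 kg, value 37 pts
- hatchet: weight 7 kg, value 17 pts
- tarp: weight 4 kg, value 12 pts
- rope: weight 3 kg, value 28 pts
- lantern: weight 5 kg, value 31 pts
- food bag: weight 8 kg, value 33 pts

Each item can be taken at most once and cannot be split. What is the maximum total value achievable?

Check high-value combinations within 18 kg:
- med kit+rope+food bag: weight 7+3+8=18, value 37+28+33=98
- med kit+rope+lantern: weight 7+3+5=15, value 37+28+31=96
- rope+lantern+food bag: weight 3+5+8=16, value 28+31+33=92
- med kit+hatchet+rope: weight 7+7+3=17, value 37+17+28=82
Best: 98 pts.

98 pts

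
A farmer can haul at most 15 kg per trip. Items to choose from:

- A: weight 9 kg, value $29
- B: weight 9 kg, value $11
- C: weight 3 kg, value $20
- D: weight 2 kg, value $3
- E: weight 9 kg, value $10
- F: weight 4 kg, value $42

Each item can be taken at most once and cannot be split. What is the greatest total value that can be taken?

$74

Check high-value combinations within 15 kg:
- A+D+F: weight 9+2+4=15, value 29+3+42=74
- A+F: weight 9+4=13, value 29+42=71
- C+D+F: weight 3+2+4=9, value 20+3+42=65
- C+F: weight 3+4=7, value 20+42=62
- B+D+F: weight 9+2+4=15, value 11+3+42=56
Best: $74.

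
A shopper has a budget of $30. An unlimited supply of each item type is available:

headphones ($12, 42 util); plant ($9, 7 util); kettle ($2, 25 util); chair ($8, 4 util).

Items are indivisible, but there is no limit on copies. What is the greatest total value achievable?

Best value-per-unit is kettle at 25/2, and filling with it alone uses cost 15×2=30. No mix of the others beats 15×25 = 375.

375 util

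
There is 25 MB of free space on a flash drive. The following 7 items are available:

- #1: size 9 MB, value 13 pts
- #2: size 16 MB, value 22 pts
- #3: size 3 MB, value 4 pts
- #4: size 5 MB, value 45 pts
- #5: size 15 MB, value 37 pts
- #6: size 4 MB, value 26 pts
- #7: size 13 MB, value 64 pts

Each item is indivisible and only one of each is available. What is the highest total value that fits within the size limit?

Check high-value combinations within 25 MB:
- #3+#4+#6+#7: size 3+5+4+13=25, value 4+45+26+64=139
- #4+#6+#7: size 5+4+13=22, value 45+26+64=135
- #3+#4+#7: size 3+5+13=21, value 4+45+64=113
- #4+#7: size 5+13=18, value 45+64=109
Best: 139 pts.

139 pts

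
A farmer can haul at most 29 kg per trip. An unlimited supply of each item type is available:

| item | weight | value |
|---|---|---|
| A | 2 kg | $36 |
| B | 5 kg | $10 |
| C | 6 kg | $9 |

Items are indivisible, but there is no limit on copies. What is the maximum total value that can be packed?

Best value-per-unit is A at 36/2, and filling with it alone uses weight 14×2=28. No mix of the others beats 14×36 = 504.

$504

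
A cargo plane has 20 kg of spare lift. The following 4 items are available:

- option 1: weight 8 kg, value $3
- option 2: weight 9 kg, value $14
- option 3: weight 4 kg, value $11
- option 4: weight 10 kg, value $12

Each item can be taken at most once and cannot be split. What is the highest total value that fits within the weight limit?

$26

Check high-value combinations within 20 kg:
- option 2+option 4: weight 9+10=19, value 14+12=26
- option 2+option 3: weight 9+4=13, value 14+11=25
- option 3+option 4: weight 4+10=14, value 11+12=23
Best: $26.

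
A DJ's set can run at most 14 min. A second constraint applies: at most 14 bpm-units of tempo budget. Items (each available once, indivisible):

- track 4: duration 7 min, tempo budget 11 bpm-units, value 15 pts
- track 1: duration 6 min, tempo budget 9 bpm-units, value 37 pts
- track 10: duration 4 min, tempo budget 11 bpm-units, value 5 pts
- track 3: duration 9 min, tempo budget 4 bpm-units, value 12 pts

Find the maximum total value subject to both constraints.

Feasible sets respecting both limits:
- track 1: duration 6, tempo budget 9, value 37
- track 4: duration 7, tempo budget 11, value 15
- track 3: duration 9, tempo budget 4, value 12
Best: 37 pts.

37 pts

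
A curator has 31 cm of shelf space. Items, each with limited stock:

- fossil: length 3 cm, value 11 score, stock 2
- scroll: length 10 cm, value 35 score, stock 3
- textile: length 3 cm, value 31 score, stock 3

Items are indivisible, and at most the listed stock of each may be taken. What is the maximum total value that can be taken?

Best selections within length 31 and stock limits:
- 2×scroll + 3×textile: length 29, value 163
- 2×fossil + 1×scroll + 3×textile: length 25, value 150
Best: 163 score.

163 score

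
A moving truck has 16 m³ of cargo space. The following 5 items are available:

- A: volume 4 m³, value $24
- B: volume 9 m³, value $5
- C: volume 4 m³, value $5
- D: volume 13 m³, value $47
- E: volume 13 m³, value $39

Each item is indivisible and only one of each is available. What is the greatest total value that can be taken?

$47

Check high-value combinations within 16 m³:
- D: volume 13, value 47
- E: volume 13, value 39
- A+C: volume 4+4=8, value 24+5=29
- A+B: volume 4+9=13, value 24+5=29
- A: volume 4, value 24
Best: $47.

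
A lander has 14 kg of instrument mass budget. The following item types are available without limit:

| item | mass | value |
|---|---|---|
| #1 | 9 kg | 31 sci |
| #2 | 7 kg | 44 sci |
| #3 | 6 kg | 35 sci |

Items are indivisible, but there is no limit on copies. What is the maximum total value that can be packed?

Best value-per-unit is #2 at 44/7, and filling with it alone uses mass 2×7=14. No mix of the others beats 2×44 = 88.

88 sci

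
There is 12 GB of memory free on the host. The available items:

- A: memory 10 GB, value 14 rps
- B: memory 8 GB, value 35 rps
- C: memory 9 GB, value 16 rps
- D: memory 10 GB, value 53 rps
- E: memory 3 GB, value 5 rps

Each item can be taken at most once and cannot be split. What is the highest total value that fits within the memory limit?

53 rps

Check high-value combinations within 12 GB:
- D: memory 10, value 53
- B+E: memory 8+3=11, value 35+5=40
- B: memory 8, value 35
Best: 53 rps.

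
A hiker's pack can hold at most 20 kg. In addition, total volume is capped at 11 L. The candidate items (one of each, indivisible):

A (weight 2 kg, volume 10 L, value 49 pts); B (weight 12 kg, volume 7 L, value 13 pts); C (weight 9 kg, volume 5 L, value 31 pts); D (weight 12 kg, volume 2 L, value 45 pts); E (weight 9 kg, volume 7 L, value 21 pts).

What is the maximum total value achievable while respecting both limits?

Feasible sets respecting both limits:
- A: weight 2, volume 10, value 49
- D: weight 12, volume 2, value 45
- C: weight 9, volume 5, value 31
- E: weight 9, volume 7, value 21
Best: 49 pts.

49 pts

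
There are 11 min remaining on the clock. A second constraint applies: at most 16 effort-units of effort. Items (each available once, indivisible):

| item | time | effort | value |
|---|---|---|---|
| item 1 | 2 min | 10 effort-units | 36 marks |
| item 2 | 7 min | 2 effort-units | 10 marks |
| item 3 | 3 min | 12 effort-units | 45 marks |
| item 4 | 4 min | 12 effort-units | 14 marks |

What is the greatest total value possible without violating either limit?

55 marks

Feasible sets respecting both limits:
- item 2+item 3: time 10, effort 14, value 55
- item 1+item 2: time 9, effort 12, value 46
- item 3: time 3, effort 12, value 45
Best: 55 marks.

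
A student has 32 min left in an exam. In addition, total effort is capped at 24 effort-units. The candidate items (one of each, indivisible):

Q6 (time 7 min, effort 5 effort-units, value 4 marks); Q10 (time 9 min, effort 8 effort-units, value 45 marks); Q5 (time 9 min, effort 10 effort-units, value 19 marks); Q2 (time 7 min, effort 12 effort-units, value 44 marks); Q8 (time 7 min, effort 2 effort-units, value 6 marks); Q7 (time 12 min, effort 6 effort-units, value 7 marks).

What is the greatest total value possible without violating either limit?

95 marks

Feasible sets respecting both limits:
- Q10+Q2+Q8: time 23, effort 22, value 95
- Q10+Q2: time 16, effort 20, value 89
- Q10+Q5+Q7: time 30, effort 24, value 71
Best: 95 marks.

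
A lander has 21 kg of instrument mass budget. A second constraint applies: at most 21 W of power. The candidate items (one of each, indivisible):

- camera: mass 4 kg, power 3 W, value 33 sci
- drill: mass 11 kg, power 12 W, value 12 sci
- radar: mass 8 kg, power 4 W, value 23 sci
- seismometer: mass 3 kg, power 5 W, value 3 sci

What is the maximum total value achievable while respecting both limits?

Feasible sets respecting both limits:
- camera+radar+seismometer: mass 15, power 12, value 59
- camera+radar: mass 12, power 7, value 56
- camera+drill+seismometer: mass 18, power 20, value 48
- camera+drill: mass 15, power 15, value 45
Best: 59 sci.

59 sci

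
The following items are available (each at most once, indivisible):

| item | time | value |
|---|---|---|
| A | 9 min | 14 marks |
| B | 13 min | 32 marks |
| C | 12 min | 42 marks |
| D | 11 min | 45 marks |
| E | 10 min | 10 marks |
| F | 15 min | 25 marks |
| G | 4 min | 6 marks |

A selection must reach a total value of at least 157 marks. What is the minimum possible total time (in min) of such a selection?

60

Subsets with value ≥ 157, sorted by total time:
- A+B+C+D+F: time 60, value 158
- A+B+C+D+F+G: time 64, value 164
- B+C+D+E+F+G: time 65, value 160
Minimum time: 60 min.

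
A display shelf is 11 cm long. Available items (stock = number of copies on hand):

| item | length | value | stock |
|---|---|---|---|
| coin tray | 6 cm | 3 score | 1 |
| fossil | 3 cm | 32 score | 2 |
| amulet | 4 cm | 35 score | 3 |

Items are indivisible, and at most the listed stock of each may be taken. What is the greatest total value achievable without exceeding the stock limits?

102 score

Top feasible selections:
- 1×fossil + 2×amulet: length 11, value 102
- 2×fossil + 1×amulet: length 10, value 99
- 2×amulet: length 8, value 70
Best: 102 score.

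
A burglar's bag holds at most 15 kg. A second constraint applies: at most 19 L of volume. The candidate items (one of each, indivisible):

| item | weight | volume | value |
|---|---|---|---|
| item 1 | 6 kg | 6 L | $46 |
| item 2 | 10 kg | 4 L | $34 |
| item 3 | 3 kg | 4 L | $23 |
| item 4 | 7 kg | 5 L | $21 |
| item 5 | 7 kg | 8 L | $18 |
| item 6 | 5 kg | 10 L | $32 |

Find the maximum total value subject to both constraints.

Feasible sets respecting both limits:
- item 1+item 6: weight 11, volume 16, value 78
- item 3+item 4+item 6: weight 15, volume 19, value 76
- item 1+item 3: weight 9, volume 10, value 69
- item 1+item 4: weight 13, volume 11, value 67
Best: $78.

$78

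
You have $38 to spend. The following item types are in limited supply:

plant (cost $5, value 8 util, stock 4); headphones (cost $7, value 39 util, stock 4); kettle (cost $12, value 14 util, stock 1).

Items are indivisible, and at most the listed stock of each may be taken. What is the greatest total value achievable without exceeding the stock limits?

172 util

Top feasible selections:
- 2×plant + 4×headphones: cost 38, value 172
- 1×plant + 4×headphones: cost 33, value 164
- 4×headphones: cost 28, value 156
- 3×plant + 3×headphones: cost 36, value 141
Best: 172 util.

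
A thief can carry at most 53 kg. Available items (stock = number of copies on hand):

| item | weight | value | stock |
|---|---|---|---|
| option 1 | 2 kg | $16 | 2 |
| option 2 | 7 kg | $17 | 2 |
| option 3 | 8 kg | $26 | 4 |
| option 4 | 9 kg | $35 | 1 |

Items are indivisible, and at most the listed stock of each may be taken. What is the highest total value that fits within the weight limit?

$188

Top feasible selections:
- 2×option 1 + 1×option 2 + 4×option 3 + 1×option 4: weight 52, value 188
- 2×option 1 + 2×option 2 + 3×option 3 + 1×option 4: weight 51, value 179
- 1×option 1 + 1×option 2 + 4×option 3 + 1×option 4: weight 50, value 172
Best: $188.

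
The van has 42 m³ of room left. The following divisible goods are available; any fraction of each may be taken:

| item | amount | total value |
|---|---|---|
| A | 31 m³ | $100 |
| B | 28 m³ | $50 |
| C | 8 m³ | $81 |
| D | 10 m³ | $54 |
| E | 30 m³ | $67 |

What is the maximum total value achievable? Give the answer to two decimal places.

Take in order of value per unit:
- C (81/8 per unit): all 8 → value 81, running total 81.00
- D (54/10 per unit): all 10 → value 54, running total 135.00
- A (100/31 per unit): 24 of 31 → value 24×100/31 = 77.4194, running total 212.42
Total 212.42.

212.42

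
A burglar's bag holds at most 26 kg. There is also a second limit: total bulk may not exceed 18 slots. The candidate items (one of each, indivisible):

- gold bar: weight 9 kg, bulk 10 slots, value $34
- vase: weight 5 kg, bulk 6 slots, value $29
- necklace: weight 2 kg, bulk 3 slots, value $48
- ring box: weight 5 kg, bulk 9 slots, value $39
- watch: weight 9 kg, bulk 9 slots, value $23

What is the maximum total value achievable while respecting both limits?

$116

Feasible sets respecting both limits:
- vase+necklace+ring box: weight 12, bulk 18, value 116
- vase+necklace+watch: weight 16, bulk 18, value 100
- necklace+ring box: weight 7, bulk 12, value 87
- gold bar+necklace: weight 11, bulk 13, value 82
Best: $116.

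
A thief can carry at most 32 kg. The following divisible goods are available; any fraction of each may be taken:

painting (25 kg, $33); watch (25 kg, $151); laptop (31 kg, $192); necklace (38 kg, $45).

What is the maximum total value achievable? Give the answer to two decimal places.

198.04

Take in order of value per unit:
- laptop (192/31 per unit): all 31 → value 192, running total 192.00
- watch (151/25 per unit): 1 of 25 → value 1×151/25 = 6.0400, running total 198.04
Total 198.04.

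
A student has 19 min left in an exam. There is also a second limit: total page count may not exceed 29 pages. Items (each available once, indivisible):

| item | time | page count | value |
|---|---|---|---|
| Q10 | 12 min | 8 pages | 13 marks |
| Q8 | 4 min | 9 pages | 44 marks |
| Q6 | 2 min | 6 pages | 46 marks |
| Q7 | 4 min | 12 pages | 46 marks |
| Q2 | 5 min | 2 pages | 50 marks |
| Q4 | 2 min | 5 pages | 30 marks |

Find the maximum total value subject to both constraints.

186 marks

Feasible sets respecting both limits:
- Q8+Q6+Q7+Q2: time 15, page count 29, value 186
- Q6+Q7+Q2+Q4: time 13, page count 25, value 172
- Q8+Q6+Q2+Q4: time 13, page count 22, value 170
- Q8+Q7+Q2+Q4: time 15, page count 28, value 170
Best: 186 marks.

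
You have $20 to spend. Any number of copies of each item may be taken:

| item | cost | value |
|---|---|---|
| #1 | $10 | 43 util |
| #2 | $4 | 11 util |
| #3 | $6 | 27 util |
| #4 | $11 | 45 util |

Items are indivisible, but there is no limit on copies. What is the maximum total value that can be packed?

86 util

Best value-per-unit is #3 at 27/6; filling with it alone gives 3×27 = 81.
Optimal mix: 2×#1 → cost 20, value 86.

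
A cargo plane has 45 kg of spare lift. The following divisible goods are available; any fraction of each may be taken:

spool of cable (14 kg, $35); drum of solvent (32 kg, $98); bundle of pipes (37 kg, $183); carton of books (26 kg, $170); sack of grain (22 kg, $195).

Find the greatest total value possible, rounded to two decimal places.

Take in order of value per unit:
- sack of grain (195/22 per unit): all 22 → value 195, running total 195.00
- carton of books (170/26 per unit): 23 of 26 → value 23×170/26 = 150.3846, running total 345.38
Total 345.38.

345.38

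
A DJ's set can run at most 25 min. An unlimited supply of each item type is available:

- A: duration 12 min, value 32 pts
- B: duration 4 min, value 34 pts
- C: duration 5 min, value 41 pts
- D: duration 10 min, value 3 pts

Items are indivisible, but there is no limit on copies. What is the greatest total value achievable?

211 pts

Best value-per-unit is B at 34/4; filling with it alone gives 6×34 = 204.
Optimal mix: 5×B + 1×C → duration 25, value 211.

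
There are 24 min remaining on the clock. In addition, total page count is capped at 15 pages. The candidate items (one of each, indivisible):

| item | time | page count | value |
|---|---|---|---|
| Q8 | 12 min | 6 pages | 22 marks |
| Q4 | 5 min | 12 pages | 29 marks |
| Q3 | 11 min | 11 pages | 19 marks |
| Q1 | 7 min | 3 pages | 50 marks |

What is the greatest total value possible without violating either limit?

79 marks

Feasible sets respecting both limits:
- Q4+Q1: time 12, page count 15, value 79
- Q8+Q1: time 19, page count 9, value 72
- Q3+Q1: time 18, page count 14, value 69
Best: 79 marks.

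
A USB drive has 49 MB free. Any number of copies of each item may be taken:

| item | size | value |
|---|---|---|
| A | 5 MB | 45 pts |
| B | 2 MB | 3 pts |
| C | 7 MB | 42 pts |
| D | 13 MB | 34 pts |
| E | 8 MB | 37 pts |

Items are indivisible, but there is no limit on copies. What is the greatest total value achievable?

411 pts

Best value-per-unit is A at 45/5; filling with it alone gives 9×45 = 405.
Optimal mix: 9×A + 2×B → size 49, value 411.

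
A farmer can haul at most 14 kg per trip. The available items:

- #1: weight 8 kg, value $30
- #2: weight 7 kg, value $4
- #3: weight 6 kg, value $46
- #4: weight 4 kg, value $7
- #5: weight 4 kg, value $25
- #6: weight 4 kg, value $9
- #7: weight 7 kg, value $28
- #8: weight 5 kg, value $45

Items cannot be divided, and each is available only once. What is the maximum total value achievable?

Check high-value combinations within 14 kg:
- #3+#8: weight 6+5=11, value 46+45=91
- #3+#5+#6: weight 6+4+4=14, value 46+25+9=80
- #5+#6+#8: weight 4+4+5=13, value 25+9+45=79
Best: $91.

$91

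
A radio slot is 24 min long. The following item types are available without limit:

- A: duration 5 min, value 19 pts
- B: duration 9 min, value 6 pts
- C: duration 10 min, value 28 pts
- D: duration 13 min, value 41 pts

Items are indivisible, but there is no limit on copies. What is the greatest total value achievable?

79 pts

Best value-per-unit is A at 19/5; filling with it alone gives 4×19 = 76.
Optimal mix: 2×A + 1×D → duration 23, value 79.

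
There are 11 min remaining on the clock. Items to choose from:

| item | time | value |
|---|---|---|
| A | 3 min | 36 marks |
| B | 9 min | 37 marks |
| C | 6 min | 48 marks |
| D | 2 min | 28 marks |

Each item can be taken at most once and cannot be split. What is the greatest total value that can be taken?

112 marks

This is a 0/1 knapsack; check combinations near the capacity.
- A+C+D: time 3+6+2=11, value 36+48+28=112
- A+C: time 3+6=9, value 36+48=84
- C+D: time 6+2=8, value 48+28=76
- B+D: time 9+2=11, value 37+28=65
Best: 112 marks.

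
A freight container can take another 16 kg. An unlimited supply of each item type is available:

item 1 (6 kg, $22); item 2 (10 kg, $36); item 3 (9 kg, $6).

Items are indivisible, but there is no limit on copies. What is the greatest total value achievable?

$58

Best value-per-unit is item 1 at 22/6; filling with it alone gives 2×22 = 44.
Optimal mix: 1×item 1 + 1×item 2 → weight 16, value 58.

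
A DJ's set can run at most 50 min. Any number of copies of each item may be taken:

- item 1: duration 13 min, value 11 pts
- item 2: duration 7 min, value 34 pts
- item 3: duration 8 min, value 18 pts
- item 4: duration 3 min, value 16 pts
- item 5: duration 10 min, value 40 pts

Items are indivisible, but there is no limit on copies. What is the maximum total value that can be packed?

260 pts

Best value-per-unit is item 4 at 16/3; filling with it alone gives 16×16 = 256.
Optimal mix: 2×item 2 + 12×item 4 → duration 50, value 260.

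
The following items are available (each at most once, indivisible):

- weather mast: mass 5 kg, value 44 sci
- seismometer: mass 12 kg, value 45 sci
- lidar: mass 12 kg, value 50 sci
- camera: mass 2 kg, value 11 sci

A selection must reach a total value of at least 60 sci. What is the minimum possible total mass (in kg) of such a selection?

14

Subsets with value ≥ 60, sorted by total mass:
- lidar+camera: mass 14, value 61
- weather mast+lidar: mass 17, value 94
- weather mast+seismometer: mass 17, value 89
- weather mast+lidar+camera: mass 19, value 105
Minimum mass: 14 kg.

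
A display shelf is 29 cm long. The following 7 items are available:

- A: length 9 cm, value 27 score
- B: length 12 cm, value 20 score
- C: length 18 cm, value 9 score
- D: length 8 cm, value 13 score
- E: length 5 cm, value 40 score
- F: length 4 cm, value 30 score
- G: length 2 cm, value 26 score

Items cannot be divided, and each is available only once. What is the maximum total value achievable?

136 score

Check high-value combinations within 29 cm:
- A+D+E+F+G: length 9+8+5+4+2=28, value 27+13+40+30+26=136
- A+E+F+G: length 9+5+4+2=20, value 27+40+30+26=123
- B+E+F+G: length 12+5+4+2=23, value 20+40+30+26=116
Best: 136 score.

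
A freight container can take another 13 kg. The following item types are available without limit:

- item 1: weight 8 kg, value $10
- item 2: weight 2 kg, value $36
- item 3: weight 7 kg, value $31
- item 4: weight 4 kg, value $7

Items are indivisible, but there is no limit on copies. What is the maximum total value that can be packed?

$216

Best value-per-unit is item 2 at 36/2, and filling with it alone uses weight 6×2=12. No mix of the others beats 6×36 = 216.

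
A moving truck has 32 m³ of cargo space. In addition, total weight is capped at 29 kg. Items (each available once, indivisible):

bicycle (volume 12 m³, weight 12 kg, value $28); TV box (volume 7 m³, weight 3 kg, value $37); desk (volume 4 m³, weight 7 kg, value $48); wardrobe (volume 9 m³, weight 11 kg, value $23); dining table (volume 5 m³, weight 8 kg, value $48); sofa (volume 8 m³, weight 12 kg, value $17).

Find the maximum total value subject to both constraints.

$156

Feasible sets respecting both limits:
- TV box+desk+wardrobe+dining table: volume 25, weight 29, value 156
- TV box+desk+dining table: volume 16, weight 18, value 133
- bicycle+desk+dining table: volume 21, weight 27, value 124
- desk+wardrobe+dining table: volume 18, weight 26, value 119
Best: $156.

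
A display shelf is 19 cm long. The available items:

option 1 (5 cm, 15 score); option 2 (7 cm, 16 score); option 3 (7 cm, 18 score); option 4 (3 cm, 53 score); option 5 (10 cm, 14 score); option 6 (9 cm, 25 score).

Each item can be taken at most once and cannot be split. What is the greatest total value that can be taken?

Check high-value combinations within 19 cm:
- option 3+option 4+option 6: length 7+3+9=19, value 18+53+25=96
- option 2+option 4+option 6: length 7+3+9=19, value 16+53+25=94
- option 1+option 4+option 6: length 5+3+9=17, value 15+53+25=93
- option 2+option 3+option 4: length 7+7+3=17, value 16+18+53=87
Best: 96 score.

96 score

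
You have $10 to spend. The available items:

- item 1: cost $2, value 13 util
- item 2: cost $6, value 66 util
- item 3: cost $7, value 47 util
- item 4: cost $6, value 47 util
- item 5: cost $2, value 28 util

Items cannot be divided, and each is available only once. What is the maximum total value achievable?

This is a 0/1 knapsack; check combinations near the capacity.
- item 1+item 2+item 5: cost 2+6+2=10, value 13+66+28=107
- item 2+item 5: cost 6+2=8, value 66+28=94
- item 1+item 4+item 5: cost 2+6+2=10, value 13+47+28=88
- item 1+item 2: cost 2+6=8, value 13+66=79
- item 4+item 5: cost 6+2=8, value 47+28=75
Best: 107 util.

107 util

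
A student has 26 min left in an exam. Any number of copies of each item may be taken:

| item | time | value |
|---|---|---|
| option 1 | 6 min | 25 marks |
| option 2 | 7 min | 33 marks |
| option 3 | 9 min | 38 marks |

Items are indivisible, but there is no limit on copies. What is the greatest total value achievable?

116 marks

Best value-per-unit is option 2 at 33/7; filling with it alone gives 3×33 = 99.
Optimal mix: 2×option 1 + 2×option 2 → time 26, value 116.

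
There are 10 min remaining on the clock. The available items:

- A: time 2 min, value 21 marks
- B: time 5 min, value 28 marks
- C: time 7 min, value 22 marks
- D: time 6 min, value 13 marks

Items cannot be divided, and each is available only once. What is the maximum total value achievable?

49 marks

Check high-value combinations within 10 min:
- A+B: time 2+5=7, value 21+28=49
- A+C: time 2+7=9, value 21+22=43
- A+D: time 2+6=8, value 21+13=34
- B: time 5, value 28
Best: 49 marks.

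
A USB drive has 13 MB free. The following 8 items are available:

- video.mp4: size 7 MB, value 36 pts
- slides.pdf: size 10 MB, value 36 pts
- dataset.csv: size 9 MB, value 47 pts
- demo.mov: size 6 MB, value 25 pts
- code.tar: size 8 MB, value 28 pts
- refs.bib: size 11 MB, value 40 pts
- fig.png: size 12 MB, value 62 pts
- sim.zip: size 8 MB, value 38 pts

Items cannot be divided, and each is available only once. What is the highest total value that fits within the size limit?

62 pts

Check high-value combinations within 13 MB:
- fig.png: size 12, value 62
- video.mp4+demo.mov: size 7+6=13, value 36+25=61
- dataset.csv: size 9, value 47
- refs.bib: size 11, value 40
- sim.zip: size 8, value 38
Best: 62 pts.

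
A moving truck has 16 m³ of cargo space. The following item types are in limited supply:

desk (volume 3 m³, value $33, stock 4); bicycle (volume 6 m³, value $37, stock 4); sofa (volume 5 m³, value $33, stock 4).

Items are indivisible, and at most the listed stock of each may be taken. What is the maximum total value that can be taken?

$136

Top feasible selections:
- 3×desk + 1×bicycle: volume 15, value 136
- 4×desk: volume 12, value 132
- 3×desk + 1×sofa: volume 14, value 132
Best: $136.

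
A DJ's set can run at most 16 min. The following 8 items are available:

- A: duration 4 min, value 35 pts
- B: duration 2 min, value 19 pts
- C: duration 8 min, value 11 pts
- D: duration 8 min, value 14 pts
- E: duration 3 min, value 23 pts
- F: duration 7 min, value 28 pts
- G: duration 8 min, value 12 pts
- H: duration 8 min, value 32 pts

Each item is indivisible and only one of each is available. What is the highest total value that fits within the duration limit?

105 pts

This is a 0/1 knapsack; check combinations near the capacity.
- A+B+E+F: duration 4+2+3+7=16, value 35+19+23+28=105
- A+E+H: duration 4+3+8=15, value 35+23+32=90
- A+E+F: duration 4+3+7=14, value 35+23+28=86
Best: 105 pts.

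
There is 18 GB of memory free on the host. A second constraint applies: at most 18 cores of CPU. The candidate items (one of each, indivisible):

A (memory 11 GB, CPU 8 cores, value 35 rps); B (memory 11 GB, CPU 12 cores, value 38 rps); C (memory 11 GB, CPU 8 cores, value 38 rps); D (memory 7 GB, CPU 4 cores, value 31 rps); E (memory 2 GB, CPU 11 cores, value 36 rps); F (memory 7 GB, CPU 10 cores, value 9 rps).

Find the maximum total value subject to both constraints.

69 rps

Feasible sets respecting both limits:
- B+D: memory 18, CPU 16, value 69
- C+D: memory 18, CPU 12, value 69
- D+E: memory 9, CPU 15, value 67
Best: 69 rps.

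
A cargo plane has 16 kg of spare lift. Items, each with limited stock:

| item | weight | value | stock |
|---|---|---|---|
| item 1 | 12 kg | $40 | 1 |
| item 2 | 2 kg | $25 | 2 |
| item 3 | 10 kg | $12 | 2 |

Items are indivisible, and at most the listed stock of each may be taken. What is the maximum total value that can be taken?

Top feasible selections:
- 1×item 1 + 2×item 2: weight 16, value 90
- 1×item 1 + 1×item 2: weight 14, value 65
- 2×item 2 + 1×item 3: weight 14, value 62
Best: $90.

$90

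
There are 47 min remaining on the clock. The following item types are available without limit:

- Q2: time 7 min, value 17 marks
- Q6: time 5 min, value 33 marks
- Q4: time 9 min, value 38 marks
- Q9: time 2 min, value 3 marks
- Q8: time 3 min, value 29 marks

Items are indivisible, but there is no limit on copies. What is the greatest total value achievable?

Best value-per-unit is Q8 at 29/3; filling with it alone gives 15×29 = 435.
Optimal mix: 1×Q6 + 14×Q8 → time 47, value 439.

439 marks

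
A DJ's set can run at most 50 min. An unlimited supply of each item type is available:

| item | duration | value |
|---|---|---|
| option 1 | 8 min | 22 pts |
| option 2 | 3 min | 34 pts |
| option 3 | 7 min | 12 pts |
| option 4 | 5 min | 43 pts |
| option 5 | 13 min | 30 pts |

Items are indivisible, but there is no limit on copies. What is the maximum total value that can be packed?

553 pts

Best value-per-unit is option 2 at 34/3; filling with it alone gives 16×34 = 544.
Optimal mix: 15×option 2 + 1×option 4 → duration 50, value 553.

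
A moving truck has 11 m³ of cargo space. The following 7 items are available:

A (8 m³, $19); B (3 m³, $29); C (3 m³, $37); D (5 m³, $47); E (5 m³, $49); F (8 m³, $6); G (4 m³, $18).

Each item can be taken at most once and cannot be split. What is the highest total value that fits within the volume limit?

$115

This is a 0/1 knapsack; check combinations near the capacity.
- B+C+E: volume 3+3+5=11, value 29+37+49=115
- B+C+D: volume 3+3+5=11, value 29+37+47=113
- D+E: volume 5+5=10, value 47+49=96
- C+E: volume 3+5=8, value 37+49=86
Best: $115.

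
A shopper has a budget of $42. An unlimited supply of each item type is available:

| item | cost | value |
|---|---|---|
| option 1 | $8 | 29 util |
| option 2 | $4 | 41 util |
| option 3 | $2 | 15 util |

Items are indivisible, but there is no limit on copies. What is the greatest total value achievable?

Best value-per-unit is option 2 at 41/4; filling with it alone gives 10×41 = 410.
Optimal mix: 10×option 2 + 1×option 3 → cost 42, value 425.

425 util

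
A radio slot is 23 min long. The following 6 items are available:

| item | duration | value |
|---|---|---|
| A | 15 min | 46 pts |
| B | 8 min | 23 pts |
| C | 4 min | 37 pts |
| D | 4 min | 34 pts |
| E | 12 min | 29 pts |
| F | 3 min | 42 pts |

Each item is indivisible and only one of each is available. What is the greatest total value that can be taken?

This is a 0/1 knapsack; check combinations near the capacity.
- C+D+E+F: duration 4+4+12+3=23, value 37+34+29+42=142
- B+C+D+F: duration 8+4+4+3=19, value 23+37+34+42=136
- A+C+F: duration 15+4+3=22, value 46+37+42=125
Best: 142 pts.

142 pts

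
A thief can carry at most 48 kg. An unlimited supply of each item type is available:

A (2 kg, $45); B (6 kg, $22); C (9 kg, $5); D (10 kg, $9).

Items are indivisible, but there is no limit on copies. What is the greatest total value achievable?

Best value-per-unit is A at 45/2, and filling with it alone uses weight 24×2=48. No mix of the others beats 24×45 = 1080.

$1080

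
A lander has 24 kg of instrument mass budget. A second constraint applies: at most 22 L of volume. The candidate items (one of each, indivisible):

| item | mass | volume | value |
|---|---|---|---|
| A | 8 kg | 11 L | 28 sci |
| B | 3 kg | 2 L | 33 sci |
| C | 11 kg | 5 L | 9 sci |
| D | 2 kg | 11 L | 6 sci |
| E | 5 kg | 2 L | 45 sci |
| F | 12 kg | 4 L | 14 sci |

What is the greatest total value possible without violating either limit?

Feasible sets respecting both limits:
- A+B+E: mass 16, volume 15, value 106
- B+D+E+F: mass 22, volume 19, value 98
- B+C+D+E: mass 21, volume 20, value 93
- B+E+F: mass 20, volume 8, value 92
Best: 106 sci.

106 sci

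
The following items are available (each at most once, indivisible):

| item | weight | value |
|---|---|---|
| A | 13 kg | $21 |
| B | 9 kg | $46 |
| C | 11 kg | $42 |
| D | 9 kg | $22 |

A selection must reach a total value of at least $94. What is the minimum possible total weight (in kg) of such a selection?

Subsets with value ≥ 94, sorted by total weight:
- B+C+D: weight 29, value 110
- A+B+C: weight 33, value 109
- A+B+C+D: weight 42, value 131
Minimum weight: 29 kg.

29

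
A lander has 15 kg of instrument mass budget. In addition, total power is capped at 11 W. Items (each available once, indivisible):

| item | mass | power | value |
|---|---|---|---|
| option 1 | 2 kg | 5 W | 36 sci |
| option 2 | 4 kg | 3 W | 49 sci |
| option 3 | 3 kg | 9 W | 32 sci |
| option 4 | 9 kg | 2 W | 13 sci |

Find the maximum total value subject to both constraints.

98 sci

Feasible sets respecting both limits:
- option 1+option 2+option 4: mass 15, power 10, value 98
- option 1+option 2: mass 6, power 8, value 85
- option 2+option 4: mass 13, power 5, value 62
- option 2: mass 4, power 3, value 49
Best: 98 sci.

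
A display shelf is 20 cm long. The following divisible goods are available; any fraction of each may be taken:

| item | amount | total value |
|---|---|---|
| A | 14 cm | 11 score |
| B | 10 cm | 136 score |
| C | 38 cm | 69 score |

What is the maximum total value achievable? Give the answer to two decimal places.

154.16

Take in order of value per unit:
- B (136/10 per unit): all 10 → value 136, running total 136.00
- C (69/38 per unit): 10 of 38 → value 10×69/38 = 18.1579, running total 154.16
Total 154.16.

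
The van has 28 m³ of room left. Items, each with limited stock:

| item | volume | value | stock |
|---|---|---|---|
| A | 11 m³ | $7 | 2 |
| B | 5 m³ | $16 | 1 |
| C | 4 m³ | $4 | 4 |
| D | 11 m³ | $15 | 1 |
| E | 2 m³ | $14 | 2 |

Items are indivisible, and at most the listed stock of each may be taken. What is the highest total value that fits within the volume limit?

Top feasible selections:
- 1×B + 2×C + 1×D + 2×E: volume 28, value 67
- 1×B + 1×C + 1×D + 2×E: volume 24, value 63
Best: $67.

$67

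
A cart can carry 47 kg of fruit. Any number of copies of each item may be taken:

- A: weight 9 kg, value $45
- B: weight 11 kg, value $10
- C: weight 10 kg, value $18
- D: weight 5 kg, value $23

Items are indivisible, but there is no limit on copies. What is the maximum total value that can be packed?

Best value-per-unit is A at 45/9; filling with it alone gives 5×45 = 225.
Optimal mix: 3×A + 4×D → weight 47, value 227.

$227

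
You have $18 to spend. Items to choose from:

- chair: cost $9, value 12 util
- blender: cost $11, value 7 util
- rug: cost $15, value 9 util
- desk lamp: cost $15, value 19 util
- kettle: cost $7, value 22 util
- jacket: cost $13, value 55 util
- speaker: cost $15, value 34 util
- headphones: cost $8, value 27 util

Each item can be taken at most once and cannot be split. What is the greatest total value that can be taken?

55 util

Check high-value combinations within $18:
- jacket: cost 13, value 55
- kettle+headphones: cost 7+8=15, value 22+27=49
- chair+headphones: cost 9+8=17, value 12+27=39
- speaker: cost 15, value 34
Best: 55 util.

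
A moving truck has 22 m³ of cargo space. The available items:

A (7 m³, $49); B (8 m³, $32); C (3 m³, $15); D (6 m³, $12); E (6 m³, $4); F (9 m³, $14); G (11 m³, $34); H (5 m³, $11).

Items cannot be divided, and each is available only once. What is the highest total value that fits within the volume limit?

$98

Check high-value combinations within 22 m³:
- A+C+G: volume 7+3+11=21, value 49+15+34=98
- A+B+C: volume 7+8+3=18, value 49+32+15=96
- A+B+D: volume 7+8+6=21, value 49+32+12=93
Best: $98.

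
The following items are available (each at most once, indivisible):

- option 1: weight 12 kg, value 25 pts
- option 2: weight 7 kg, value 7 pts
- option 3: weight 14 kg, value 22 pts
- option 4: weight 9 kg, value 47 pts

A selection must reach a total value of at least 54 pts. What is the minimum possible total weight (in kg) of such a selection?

16

Subsets with value ≥ 54, sorted by total weight:
- option 2+option 4: weight 16, value 54
- option 1+option 4: weight 21, value 72
- option 3+option 4: weight 23, value 69
- option 1+option 2+option 4: weight 28, value 79
Minimum weight: 16 kg.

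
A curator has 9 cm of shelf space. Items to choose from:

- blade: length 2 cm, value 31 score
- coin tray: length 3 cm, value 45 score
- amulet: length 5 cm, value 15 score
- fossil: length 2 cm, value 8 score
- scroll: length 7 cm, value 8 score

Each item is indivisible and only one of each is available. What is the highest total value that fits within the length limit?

84 score

Check high-value combinations within 9 cm:
- blade+coin tray+fossil: length 2+3+2=7, value 31+45+8=84
- blade+coin tray: length 2+3=5, value 31+45=76
- coin tray+amulet: length 3+5=8, value 45+15=60
Best: 84 score.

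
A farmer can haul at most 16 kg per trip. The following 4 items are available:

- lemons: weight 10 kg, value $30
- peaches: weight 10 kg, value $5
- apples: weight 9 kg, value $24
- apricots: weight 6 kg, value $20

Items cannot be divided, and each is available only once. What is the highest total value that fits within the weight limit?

Check high-value combinations within 16 kg:
- lemons+apricots: weight 10+6=16, value 30+20=50
- apples+apricots: weight 9+6=15, value 24+20=44
- lemons: weight 10, value 30
- peaches+apricots: weight 10+6=16, value 5+20=25
Best: $50.

$50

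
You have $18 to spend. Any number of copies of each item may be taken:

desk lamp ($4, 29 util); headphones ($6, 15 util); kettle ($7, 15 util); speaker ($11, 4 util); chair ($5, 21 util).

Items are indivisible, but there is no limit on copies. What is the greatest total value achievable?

Best value-per-unit is desk lamp at 29/4, and filling with it alone uses cost 4×4=16. No mix of the others beats 4×29 = 116.

116 util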